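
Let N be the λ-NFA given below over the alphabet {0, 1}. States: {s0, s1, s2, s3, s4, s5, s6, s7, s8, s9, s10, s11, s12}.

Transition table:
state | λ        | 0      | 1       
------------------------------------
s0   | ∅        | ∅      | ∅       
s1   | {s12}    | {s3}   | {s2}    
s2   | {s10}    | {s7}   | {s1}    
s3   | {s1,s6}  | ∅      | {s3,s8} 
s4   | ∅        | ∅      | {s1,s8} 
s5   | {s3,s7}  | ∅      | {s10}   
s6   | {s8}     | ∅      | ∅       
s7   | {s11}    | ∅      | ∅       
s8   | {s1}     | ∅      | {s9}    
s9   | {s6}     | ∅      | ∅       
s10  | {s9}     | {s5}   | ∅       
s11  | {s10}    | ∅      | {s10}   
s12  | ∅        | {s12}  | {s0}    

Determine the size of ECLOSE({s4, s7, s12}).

Start with {s4, s7, s12}.
From s7 via λ: add s11.
From s11 via λ: add s10.
From s10 via λ: add s9.
From s9 via λ: add s6.
From s6 via λ: add s8.
From s8 via λ: add s1.
λ-closure = {s1, s4, s6, s7, s8, s9, s10, s11, s12}, which has 9 states.

9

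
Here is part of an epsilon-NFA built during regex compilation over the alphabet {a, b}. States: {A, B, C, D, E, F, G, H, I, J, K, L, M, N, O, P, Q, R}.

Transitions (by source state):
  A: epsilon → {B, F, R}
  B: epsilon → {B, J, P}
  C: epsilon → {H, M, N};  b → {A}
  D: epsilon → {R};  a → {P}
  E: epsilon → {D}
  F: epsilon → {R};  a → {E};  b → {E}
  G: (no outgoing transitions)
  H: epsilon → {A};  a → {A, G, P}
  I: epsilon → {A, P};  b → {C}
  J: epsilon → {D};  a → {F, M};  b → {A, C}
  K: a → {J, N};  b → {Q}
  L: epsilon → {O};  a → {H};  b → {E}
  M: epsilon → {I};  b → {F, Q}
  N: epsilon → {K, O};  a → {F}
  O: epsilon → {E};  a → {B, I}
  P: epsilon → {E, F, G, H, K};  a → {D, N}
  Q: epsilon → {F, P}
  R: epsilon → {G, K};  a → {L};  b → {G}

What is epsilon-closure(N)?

Start with {N}.
From N via epsilon: add K, O.
From O via epsilon: add E.
From E via epsilon: add D.
From D via epsilon: add R.
From R via epsilon: add G.
No new states can be added; the closed set is {D, E, G, K, N, O, R}.

{D, E, G, K, N, O, R}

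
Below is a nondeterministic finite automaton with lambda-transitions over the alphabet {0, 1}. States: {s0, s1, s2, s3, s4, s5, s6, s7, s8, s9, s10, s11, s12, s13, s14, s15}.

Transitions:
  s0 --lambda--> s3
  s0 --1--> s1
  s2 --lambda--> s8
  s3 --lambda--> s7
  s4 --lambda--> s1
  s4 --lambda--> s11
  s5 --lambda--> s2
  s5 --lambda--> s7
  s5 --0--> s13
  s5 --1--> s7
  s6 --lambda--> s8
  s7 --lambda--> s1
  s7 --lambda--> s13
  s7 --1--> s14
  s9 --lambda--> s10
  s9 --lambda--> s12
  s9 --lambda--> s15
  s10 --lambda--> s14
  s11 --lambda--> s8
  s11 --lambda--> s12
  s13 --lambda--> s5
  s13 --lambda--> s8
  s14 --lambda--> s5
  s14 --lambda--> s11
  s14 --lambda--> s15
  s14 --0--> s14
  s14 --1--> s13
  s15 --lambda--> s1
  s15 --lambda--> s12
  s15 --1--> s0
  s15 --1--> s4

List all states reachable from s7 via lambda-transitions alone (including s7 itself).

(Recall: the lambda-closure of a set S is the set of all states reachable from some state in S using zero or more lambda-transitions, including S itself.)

{s1, s2, s5, s7, s8, s13}

Start with {s7}.
From s7 via lambda: add s1, s13.
From s13 via lambda: add s5, s8.
From s5 via lambda: add s2.
No new states can be added; the closed set is {s1, s2, s5, s7, s8, s13}.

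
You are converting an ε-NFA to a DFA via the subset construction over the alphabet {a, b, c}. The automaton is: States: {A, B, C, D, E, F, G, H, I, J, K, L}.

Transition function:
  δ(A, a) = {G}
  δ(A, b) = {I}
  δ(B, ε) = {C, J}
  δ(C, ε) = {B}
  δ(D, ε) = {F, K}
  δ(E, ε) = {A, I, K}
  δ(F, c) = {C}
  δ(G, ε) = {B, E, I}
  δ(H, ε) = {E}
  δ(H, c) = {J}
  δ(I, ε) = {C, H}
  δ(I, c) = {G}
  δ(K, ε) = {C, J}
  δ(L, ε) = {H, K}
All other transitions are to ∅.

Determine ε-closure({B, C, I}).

Start with {B, C, I}.
From B via ε: add J.
From I via ε: add H.
From H via ε: add E.
From E via ε: add A, K.
No new states can be added; the closed set is {A, B, C, E, H, I, J, K}.

{A, B, C, E, H, I, J, K}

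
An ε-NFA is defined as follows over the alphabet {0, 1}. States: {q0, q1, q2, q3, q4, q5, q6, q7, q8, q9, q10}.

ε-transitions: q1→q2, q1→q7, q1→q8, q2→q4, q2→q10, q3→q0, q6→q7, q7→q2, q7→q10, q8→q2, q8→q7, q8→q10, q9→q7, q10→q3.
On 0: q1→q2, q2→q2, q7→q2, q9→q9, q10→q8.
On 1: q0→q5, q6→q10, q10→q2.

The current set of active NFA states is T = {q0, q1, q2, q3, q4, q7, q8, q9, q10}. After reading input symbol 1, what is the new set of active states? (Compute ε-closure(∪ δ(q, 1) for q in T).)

q0 on 1 → {q5}.
q10 on 1 → {q2}.
No 1-transition from q1, q2, q3, q4, q7, q8, q9.
Union after reading 1: {q2, q5}.
Now take the ε-closure:
From q2 via ε: add q4, q10.
From q10 via ε: add q3.
From q3 via ε: add q0.
No new states can be added; the closed set is {q0, q2, q3, q4, q5, q10}.

{q0, q2, q3, q4, q5, q10}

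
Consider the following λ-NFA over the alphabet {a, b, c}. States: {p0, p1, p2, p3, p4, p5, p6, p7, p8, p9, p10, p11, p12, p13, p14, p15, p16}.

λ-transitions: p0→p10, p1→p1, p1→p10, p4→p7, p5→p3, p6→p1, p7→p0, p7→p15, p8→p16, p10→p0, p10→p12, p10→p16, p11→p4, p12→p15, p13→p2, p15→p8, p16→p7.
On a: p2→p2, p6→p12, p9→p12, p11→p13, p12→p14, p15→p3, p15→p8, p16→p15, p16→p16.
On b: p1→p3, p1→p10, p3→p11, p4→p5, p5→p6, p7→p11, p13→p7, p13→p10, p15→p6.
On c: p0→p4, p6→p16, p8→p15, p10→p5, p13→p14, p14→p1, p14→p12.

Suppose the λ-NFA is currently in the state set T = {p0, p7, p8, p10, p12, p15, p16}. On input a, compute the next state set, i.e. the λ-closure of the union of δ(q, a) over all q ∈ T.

{p0, p3, p7, p8, p10, p12, p14, p15, p16}

p12 on a → {p14}.
p15 on a → {p3, p8}.
p16 on a → {p15, p16}.
No a-transition from p0, p7, p8, p10.
Union after reading a: {p3, p8, p14, p15, p16}.
Now take the λ-closure:
From p16 via λ: add p7.
From p7 via λ: add p0.
From p0 via λ: add p10.
From p10 via λ: add p12.
No new states can be added; the closed set is {p0, p3, p7, p8, p10, p12, p14, p15, p16}.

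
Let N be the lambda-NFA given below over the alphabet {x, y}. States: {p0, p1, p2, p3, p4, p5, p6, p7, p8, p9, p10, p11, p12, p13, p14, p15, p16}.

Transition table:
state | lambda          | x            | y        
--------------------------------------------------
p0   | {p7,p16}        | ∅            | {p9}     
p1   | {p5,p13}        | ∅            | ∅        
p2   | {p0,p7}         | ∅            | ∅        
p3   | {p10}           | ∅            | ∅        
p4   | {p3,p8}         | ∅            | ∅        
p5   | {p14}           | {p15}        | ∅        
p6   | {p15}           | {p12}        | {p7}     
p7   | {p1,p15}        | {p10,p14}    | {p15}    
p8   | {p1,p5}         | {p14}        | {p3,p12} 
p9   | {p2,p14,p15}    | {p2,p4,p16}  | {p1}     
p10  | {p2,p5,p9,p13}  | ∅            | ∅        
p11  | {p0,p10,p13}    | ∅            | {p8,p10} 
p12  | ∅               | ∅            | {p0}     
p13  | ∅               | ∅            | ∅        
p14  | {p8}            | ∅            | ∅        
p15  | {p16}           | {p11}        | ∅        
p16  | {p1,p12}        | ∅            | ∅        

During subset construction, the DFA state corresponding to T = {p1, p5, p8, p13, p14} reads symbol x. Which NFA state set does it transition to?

{p1, p5, p8, p12, p13, p14, p15, p16}

p5 on x → {p15}.
p8 on x → {p14}.
No x-transition from p1, p13, p14.
Union after reading x: {p14, p15}.
Now take the lambda-closure:
From p14 via lambda: add p8.
From p15 via lambda: add p16.
From p8 via lambda: add p1, p5.
From p16 via lambda: add p12.
From p1 via lambda: add p13.
No new states can be added; the closed set is {p1, p5, p8, p12, p13, p14, p15, p16}.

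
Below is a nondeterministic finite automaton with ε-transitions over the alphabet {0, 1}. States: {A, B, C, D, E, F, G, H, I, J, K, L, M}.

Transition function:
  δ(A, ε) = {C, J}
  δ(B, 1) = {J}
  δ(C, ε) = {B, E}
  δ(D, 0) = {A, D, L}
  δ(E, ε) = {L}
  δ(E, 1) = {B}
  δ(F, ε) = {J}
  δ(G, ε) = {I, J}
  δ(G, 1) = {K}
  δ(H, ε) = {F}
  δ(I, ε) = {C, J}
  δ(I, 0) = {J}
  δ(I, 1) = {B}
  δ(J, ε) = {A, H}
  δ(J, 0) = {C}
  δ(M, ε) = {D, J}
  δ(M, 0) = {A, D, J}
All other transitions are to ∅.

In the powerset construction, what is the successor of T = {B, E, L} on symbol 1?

B on 1 → {J}.
E on 1 → {B}.
No 1-transition from L.
Union after reading 1: {B, J}.
Now take the ε-closure:
From J via ε: add A, H.
From A via ε: add C.
From H via ε: add F.
From C via ε: add E.
From E via ε: add L.
No new states can be added; the closed set is {A, B, C, E, F, H, J, L}.

{A, B, C, E, F, H, J, L}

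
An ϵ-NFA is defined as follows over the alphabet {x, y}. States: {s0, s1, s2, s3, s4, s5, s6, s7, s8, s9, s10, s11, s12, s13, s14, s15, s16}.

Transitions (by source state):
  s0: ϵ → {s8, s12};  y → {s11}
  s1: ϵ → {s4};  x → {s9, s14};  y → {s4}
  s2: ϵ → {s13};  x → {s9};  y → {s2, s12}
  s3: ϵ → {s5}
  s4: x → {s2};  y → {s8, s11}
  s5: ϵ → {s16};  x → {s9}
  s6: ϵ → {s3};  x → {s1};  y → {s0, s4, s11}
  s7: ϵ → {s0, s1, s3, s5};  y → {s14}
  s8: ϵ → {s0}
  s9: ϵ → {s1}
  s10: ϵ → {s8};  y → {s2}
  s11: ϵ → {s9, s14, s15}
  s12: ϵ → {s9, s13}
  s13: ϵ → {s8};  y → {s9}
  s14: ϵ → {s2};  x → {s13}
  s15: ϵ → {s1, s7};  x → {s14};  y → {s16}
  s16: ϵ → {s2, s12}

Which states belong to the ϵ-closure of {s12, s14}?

{s0, s1, s2, s4, s8, s9, s12, s13, s14}

Start with {s12, s14}.
From s12 via ϵ: add s9, s13.
From s14 via ϵ: add s2.
From s9 via ϵ: add s1.
From s13 via ϵ: add s8.
From s1 via ϵ: add s4.
From s8 via ϵ: add s0.
No new states can be added; the closed set is {s0, s1, s2, s4, s8, s9, s12, s13, s14}.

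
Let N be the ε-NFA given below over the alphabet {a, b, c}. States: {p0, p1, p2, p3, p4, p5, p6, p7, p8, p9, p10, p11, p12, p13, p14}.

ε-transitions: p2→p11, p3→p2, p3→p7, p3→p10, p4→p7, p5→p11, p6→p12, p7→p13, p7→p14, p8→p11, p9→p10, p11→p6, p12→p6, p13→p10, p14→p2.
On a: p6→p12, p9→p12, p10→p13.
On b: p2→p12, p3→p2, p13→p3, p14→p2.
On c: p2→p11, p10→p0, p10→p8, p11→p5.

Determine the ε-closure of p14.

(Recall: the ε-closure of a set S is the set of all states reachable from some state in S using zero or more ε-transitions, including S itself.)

{p2, p6, p11, p12, p14}

Start with {p14}.
From p14 via ε: add p2.
From p2 via ε: add p11.
From p11 via ε: add p6.
From p6 via ε: add p12.
No new states can be added; the closed set is {p2, p6, p11, p12, p14}.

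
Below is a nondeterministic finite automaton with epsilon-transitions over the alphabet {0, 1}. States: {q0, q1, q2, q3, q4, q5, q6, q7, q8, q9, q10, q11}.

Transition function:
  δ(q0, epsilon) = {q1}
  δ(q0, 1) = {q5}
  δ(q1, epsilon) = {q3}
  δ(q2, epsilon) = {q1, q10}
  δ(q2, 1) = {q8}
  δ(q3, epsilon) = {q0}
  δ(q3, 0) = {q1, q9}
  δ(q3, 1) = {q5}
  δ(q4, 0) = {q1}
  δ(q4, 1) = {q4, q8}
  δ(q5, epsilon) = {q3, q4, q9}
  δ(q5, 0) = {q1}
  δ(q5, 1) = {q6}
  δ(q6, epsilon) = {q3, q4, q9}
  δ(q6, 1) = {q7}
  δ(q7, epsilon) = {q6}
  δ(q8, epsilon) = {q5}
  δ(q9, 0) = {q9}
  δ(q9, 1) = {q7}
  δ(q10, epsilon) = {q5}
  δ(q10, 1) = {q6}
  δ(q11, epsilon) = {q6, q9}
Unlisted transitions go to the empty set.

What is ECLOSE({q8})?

{q0, q1, q3, q4, q5, q8, q9}

Start with {q8}.
From q8 via epsilon: add q5.
From q5 via epsilon: add q3, q4, q9.
From q3 via epsilon: add q0.
From q0 via epsilon: add q1.
No new states can be added; the closed set is {q0, q1, q3, q4, q5, q8, q9}.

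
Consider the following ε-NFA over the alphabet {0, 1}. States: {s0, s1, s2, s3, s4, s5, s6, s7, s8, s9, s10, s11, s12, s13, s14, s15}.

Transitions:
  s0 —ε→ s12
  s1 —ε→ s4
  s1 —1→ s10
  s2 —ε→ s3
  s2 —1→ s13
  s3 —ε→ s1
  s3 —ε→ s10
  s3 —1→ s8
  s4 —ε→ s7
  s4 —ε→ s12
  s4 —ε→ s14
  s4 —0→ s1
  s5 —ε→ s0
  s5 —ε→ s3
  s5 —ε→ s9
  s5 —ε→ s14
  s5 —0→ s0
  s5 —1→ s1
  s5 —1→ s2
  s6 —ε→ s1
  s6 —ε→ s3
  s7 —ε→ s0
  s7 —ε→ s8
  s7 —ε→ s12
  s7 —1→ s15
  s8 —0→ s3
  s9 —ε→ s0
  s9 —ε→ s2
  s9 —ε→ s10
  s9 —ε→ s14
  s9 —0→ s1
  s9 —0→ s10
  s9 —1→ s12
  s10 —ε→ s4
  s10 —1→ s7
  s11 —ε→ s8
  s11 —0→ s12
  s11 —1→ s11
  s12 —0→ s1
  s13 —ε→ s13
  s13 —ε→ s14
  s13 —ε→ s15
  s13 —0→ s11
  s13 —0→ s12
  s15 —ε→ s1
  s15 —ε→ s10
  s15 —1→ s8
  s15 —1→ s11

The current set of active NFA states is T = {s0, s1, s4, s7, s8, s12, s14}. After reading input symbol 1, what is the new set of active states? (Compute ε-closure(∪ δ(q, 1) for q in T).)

s1 on 1 → {s10}.
s7 on 1 → {s15}.
No 1-transition from s0, s4, s8, s12, s14.
Union after reading 1: {s10, s15}.
Now take the ε-closure:
From s10 via ε: add s4.
From s15 via ε: add s1.
From s4 via ε: add s7, s12, s14.
From s7 via ε: add s0, s8.
No new states can be added; the closed set is {s0, s1, s4, s7, s8, s10, s12, s14, s15}.

{s0, s1, s4, s7, s8, s10, s12, s14, s15}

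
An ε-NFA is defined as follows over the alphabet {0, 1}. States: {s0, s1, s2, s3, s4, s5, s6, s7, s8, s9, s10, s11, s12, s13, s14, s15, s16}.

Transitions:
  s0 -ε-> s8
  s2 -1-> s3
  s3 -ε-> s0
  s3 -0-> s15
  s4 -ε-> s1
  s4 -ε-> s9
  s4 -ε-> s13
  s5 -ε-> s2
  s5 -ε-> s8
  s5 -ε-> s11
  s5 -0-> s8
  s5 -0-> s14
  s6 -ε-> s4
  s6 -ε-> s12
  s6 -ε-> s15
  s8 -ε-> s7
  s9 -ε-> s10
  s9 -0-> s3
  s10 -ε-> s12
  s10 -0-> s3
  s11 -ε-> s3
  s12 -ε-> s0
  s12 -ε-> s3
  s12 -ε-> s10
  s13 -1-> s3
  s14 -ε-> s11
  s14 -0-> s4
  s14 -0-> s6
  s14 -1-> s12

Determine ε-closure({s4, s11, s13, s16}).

{s0, s1, s3, s4, s7, s8, s9, s10, s11, s12, s13, s16}

Start with {s4, s11, s13, s16}.
From s4 via ε: add s1, s9.
From s11 via ε: add s3.
From s3 via ε: add s0.
From s9 via ε: add s10.
From s0 via ε: add s8.
From s10 via ε: add s12.
From s8 via ε: add s7.
No new states can be added; the closed set is {s0, s1, s3, s4, s7, s8, s9, s10, s11, s12, s13, s16}.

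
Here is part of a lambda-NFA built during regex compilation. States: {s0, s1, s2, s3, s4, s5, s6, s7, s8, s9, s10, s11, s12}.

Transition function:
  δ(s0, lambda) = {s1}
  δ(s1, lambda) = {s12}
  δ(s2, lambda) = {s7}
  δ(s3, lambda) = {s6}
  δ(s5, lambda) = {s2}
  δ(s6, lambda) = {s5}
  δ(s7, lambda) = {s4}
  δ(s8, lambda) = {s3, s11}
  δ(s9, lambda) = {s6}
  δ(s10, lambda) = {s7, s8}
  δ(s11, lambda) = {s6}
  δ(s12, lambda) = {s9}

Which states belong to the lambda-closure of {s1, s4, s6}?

{s1, s2, s4, s5, s6, s7, s9, s12}

Start with {s1, s4, s6}.
From s1 via lambda: add s12.
From s6 via lambda: add s5.
From s5 via lambda: add s2.
From s12 via lambda: add s9.
From s2 via lambda: add s7.
No new states can be added; the closed set is {s1, s2, s4, s5, s6, s7, s9, s12}.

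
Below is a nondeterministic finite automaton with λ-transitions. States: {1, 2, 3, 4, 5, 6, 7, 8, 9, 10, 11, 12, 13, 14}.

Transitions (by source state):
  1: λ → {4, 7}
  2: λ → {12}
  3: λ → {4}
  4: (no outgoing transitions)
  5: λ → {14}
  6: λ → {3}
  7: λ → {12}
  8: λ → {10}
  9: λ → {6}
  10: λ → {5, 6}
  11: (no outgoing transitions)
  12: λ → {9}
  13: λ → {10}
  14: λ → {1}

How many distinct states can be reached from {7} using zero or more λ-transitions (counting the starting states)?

Start with {7}.
From 7 via λ: add 12.
From 12 via λ: add 9.
From 9 via λ: add 6.
From 6 via λ: add 3.
From 3 via λ: add 4.
λ-closure = {3, 4, 6, 7, 9, 12}, which has 6 states.

6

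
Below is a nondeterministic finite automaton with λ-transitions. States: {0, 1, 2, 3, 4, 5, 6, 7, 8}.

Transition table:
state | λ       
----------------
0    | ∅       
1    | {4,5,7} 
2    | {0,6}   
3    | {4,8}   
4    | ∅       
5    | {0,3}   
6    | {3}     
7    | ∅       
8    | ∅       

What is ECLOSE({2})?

Start with {2}.
From 2 via λ: add 0, 6.
From 6 via λ: add 3.
From 3 via λ: add 4, 8.
No new states can be added; the closed set is {0, 2, 3, 4, 6, 8}.

{0, 2, 3, 4, 6, 8}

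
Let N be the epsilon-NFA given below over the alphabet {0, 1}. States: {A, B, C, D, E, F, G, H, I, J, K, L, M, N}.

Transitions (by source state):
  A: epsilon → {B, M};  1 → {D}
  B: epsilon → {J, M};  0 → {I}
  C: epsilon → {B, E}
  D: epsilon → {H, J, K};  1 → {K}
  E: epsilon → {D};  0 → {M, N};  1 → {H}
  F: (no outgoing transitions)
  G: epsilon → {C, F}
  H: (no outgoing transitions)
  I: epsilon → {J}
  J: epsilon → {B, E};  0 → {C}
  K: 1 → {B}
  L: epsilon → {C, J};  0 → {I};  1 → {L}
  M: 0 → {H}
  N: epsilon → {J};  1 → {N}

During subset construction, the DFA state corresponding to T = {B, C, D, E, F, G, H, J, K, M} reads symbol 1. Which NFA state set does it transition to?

{B, D, E, H, J, K, M}

D on 1 → {K}.
E on 1 → {H}.
K on 1 → {B}.
No 1-transition from B, C, F, G, H, J, M.
Union after reading 1: {B, H, K}.
Now take the epsilon-closure:
From B via epsilon: add J, M.
From J via epsilon: add E.
From E via epsilon: add D.
No new states can be added; the closed set is {B, D, E, H, J, K, M}.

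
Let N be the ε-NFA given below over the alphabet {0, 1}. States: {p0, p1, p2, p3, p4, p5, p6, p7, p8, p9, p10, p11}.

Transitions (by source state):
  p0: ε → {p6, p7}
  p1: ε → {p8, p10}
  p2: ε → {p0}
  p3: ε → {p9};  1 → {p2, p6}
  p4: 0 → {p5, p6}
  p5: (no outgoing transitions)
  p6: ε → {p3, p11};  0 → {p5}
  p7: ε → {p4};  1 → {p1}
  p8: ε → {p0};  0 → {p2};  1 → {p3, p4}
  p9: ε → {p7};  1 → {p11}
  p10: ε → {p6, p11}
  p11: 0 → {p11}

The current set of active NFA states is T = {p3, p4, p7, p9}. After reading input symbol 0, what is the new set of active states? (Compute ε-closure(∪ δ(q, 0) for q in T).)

{p3, p4, p5, p6, p7, p9, p11}

p4 on 0 → {p5, p6}.
No 0-transition from p3, p7, p9.
Union after reading 0: {p5, p6}.
Now take the ε-closure:
From p6 via ε: add p3, p11.
From p3 via ε: add p9.
From p9 via ε: add p7.
From p7 via ε: add p4.
No new states can be added; the closed set is {p3, p4, p5, p6, p7, p9, p11}.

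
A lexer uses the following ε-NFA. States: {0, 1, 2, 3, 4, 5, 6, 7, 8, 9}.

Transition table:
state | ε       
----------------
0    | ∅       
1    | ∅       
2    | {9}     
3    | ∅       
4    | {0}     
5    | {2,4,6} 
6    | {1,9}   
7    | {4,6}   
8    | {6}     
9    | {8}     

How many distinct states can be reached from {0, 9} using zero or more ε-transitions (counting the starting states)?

5

Start with {0, 9}.
From 9 via ε: add 8.
From 8 via ε: add 6.
From 6 via ε: add 1.
ε-closure = {0, 1, 6, 8, 9}, which has 5 states.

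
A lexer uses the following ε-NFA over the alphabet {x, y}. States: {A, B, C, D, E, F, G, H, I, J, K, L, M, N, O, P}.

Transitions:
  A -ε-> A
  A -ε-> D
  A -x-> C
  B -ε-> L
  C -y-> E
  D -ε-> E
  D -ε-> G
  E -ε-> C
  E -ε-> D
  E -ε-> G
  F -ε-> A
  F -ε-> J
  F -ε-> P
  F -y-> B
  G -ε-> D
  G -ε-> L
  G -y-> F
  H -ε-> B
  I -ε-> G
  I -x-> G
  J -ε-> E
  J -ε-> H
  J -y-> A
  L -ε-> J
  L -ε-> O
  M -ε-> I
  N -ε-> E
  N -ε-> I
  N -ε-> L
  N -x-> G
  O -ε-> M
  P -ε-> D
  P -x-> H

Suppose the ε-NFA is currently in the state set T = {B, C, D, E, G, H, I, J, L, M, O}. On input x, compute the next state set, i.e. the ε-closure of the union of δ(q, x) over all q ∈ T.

I on x → {G}.
No x-transition from B, C, D, E, G, H, J, L, M, O.
Union after reading x: {G}.
Now take the ε-closure:
From G via ε: add D, L.
From D via ε: add E.
From L via ε: add J, O.
From E via ε: add C.
From J via ε: add H.
From O via ε: add M.
From H via ε: add B.
From M via ε: add I.
No new states can be added; the closed set is {B, C, D, E, G, H, I, J, L, M, O}.

{B, C, D, E, G, H, I, J, L, M, O}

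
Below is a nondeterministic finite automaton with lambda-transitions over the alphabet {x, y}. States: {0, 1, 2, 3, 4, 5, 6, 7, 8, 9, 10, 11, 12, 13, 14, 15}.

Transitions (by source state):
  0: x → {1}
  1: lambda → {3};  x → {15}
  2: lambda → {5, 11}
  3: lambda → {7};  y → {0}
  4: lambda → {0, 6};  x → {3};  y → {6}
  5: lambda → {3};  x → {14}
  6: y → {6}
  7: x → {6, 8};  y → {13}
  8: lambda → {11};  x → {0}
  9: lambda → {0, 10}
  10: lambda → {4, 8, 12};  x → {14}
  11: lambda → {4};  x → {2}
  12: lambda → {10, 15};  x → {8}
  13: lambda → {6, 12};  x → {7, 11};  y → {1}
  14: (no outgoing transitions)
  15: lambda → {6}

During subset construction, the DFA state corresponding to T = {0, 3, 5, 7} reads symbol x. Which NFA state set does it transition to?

{0, 1, 3, 4, 6, 7, 8, 11, 14}

0 on x → {1}.
5 on x → {14}.
7 on x → {6, 8}.
No x-transition from 3.
Union after reading x: {1, 6, 8, 14}.
Now take the lambda-closure:
From 1 via lambda: add 3.
From 8 via lambda: add 11.
From 3 via lambda: add 7.
From 11 via lambda: add 4.
From 4 via lambda: add 0.
No new states can be added; the closed set is {0, 1, 3, 4, 6, 7, 8, 11, 14}.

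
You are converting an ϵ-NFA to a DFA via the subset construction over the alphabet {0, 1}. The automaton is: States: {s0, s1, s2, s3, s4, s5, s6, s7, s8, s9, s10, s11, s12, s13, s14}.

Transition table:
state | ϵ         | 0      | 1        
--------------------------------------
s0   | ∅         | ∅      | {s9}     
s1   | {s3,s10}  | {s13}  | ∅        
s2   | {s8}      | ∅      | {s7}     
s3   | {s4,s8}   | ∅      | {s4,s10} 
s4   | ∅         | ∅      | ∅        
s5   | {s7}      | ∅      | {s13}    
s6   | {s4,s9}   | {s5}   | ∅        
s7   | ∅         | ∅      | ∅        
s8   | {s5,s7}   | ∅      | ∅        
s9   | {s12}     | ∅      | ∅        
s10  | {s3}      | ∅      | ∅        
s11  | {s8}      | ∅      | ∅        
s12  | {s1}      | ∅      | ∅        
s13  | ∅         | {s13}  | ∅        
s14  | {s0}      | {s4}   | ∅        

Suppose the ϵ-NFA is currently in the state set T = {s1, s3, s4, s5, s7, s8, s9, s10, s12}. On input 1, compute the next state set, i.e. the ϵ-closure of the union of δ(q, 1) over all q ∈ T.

s3 on 1 → {s4, s10}.
s5 on 1 → {s13}.
No 1-transition from s1, s4, s7, s8, s9, s10, s12.
Union after reading 1: {s4, s10, s13}.
Now take the ϵ-closure:
From s10 via ϵ: add s3.
From s3 via ϵ: add s8.
From s8 via ϵ: add s5, s7.
No new states can be added; the closed set is {s3, s4, s5, s7, s8, s10, s13}.

{s3, s4, s5, s7, s8, s10, s13}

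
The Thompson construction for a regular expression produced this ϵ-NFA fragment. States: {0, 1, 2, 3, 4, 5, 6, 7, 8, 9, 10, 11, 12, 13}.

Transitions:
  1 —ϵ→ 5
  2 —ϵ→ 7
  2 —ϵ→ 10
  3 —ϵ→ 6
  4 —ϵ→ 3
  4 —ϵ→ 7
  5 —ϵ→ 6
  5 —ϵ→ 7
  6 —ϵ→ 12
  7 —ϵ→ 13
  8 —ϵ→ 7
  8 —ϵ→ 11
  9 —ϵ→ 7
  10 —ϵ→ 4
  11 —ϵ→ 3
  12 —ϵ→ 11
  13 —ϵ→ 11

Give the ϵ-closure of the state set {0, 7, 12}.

{0, 3, 6, 7, 11, 12, 13}

Start with {0, 7, 12}.
From 7 via ϵ: add 13.
From 12 via ϵ: add 11.
From 11 via ϵ: add 3.
From 3 via ϵ: add 6.
No new states can be added; the closed set is {0, 3, 6, 7, 11, 12, 13}.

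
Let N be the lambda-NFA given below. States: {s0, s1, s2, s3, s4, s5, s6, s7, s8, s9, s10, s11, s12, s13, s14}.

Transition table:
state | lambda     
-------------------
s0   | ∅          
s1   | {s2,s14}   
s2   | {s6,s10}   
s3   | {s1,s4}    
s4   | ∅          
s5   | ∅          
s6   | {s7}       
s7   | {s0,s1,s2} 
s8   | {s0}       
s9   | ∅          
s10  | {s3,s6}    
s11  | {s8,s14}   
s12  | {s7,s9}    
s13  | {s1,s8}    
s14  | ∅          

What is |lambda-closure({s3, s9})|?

Start with {s3, s9}.
From s3 via lambda: add s1, s4.
From s1 via lambda: add s2, s14.
From s2 via lambda: add s6, s10.
From s6 via lambda: add s7.
From s7 via lambda: add s0.
lambda-closure = {s0, s1, s2, s3, s4, s6, s7, s9, s10, s14}, which has 10 states.

10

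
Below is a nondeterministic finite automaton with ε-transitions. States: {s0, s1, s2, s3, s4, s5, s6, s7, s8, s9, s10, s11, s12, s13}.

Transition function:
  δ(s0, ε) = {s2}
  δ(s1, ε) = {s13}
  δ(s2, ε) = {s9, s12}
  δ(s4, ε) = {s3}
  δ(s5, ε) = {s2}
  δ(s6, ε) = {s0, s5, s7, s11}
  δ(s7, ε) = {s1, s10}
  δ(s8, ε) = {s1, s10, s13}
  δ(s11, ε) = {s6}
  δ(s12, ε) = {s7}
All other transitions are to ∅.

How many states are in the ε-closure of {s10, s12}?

5

Start with {s10, s12}.
From s12 via ε: add s7.
From s7 via ε: add s1.
From s1 via ε: add s13.
ε-closure = {s1, s7, s10, s12, s13}, which has 5 states.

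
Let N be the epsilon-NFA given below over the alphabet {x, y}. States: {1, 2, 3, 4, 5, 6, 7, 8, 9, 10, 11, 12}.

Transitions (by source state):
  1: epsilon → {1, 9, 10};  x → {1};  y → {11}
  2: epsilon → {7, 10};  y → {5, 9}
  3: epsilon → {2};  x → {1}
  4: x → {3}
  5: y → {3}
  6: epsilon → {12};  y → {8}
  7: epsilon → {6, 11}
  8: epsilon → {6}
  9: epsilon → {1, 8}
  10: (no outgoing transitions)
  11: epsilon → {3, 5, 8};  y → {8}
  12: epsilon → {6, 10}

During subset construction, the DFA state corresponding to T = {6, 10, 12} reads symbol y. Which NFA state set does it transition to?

{6, 8, 10, 12}

6 on y → {8}.
No y-transition from 10, 12.
Union after reading y: {8}.
Now take the epsilon-closure:
From 8 via epsilon: add 6.
From 6 via epsilon: add 12.
From 12 via epsilon: add 10.
No new states can be added; the closed set is {6, 8, 10, 12}.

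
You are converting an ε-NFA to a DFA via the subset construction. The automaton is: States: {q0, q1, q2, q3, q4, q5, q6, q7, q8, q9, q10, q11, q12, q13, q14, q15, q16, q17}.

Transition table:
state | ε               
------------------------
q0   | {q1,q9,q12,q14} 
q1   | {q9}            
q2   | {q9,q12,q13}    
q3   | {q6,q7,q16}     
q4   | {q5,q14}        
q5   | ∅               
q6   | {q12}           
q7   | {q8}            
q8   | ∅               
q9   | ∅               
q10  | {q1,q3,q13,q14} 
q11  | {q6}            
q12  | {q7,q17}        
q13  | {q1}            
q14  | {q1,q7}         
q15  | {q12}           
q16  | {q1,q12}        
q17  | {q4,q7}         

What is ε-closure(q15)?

{q1, q4, q5, q7, q8, q9, q12, q14, q15, q17}

Start with {q15}.
From q15 via ε: add q12.
From q12 via ε: add q7, q17.
From q7 via ε: add q8.
From q17 via ε: add q4.
From q4 via ε: add q5, q14.
From q14 via ε: add q1.
From q1 via ε: add q9.
No new states can be added; the closed set is {q1, q4, q5, q7, q8, q9, q12, q14, q15, q17}.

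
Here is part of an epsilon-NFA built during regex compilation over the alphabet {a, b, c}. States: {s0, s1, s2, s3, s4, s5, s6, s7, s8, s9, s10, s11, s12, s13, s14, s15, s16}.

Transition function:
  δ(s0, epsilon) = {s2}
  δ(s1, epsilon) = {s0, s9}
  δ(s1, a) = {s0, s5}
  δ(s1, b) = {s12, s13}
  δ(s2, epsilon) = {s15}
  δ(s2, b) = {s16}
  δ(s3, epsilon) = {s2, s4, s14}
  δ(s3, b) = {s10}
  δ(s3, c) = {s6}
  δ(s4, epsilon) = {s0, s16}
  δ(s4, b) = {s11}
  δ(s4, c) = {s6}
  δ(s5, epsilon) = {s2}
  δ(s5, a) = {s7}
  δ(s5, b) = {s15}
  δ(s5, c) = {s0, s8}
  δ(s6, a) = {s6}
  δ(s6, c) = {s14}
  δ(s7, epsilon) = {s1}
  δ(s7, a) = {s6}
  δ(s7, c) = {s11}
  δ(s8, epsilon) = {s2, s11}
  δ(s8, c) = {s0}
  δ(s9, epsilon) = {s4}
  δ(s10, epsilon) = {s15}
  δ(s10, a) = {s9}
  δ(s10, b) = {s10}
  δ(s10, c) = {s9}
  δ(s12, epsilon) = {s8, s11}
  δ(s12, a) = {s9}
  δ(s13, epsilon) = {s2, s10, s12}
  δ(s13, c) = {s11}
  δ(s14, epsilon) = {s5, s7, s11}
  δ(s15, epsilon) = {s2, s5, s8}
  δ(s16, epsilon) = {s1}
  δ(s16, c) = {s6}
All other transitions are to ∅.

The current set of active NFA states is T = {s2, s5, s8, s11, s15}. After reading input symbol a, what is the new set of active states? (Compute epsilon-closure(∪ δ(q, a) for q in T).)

s5 on a → {s7}.
No a-transition from s2, s8, s11, s15.
Union after reading a: {s7}.
Now take the epsilon-closure:
From s7 via epsilon: add s1.
From s1 via epsilon: add s0, s9.
From s0 via epsilon: add s2.
From s9 via epsilon: add s4.
From s2 via epsilon: add s15.
From s4 via epsilon: add s16.
From s15 via epsilon: add s5, s8.
From s8 via epsilon: add s11.
No new states can be added; the closed set is {s0, s1, s2, s4, s5, s7, s8, s9, s11, s15, s16}.

{s0, s1, s2, s4, s5, s7, s8, s9, s11, s15, s16}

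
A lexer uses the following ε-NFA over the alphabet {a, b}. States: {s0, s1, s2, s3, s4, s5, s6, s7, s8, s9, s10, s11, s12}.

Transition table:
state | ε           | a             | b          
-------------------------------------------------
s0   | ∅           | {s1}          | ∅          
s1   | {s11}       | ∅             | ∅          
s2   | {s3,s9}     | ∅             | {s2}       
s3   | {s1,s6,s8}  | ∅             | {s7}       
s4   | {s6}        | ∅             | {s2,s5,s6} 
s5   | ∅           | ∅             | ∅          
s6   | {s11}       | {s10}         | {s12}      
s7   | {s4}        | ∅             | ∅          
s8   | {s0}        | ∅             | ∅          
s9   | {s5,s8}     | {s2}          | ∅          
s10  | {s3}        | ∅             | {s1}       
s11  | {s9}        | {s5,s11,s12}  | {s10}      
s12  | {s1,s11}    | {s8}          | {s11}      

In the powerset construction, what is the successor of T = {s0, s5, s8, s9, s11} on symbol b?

s11 on b → {s10}.
No b-transition from s0, s5, s8, s9.
Union after reading b: {s10}.
Now take the ε-closure:
From s10 via ε: add s3.
From s3 via ε: add s1, s6, s8.
From s1 via ε: add s11.
From s8 via ε: add s0.
From s11 via ε: add s9.
From s9 via ε: add s5.
No new states can be added; the closed set is {s0, s1, s3, s5, s6, s8, s9, s10, s11}.

{s0, s1, s3, s5, s6, s8, s9, s10, s11}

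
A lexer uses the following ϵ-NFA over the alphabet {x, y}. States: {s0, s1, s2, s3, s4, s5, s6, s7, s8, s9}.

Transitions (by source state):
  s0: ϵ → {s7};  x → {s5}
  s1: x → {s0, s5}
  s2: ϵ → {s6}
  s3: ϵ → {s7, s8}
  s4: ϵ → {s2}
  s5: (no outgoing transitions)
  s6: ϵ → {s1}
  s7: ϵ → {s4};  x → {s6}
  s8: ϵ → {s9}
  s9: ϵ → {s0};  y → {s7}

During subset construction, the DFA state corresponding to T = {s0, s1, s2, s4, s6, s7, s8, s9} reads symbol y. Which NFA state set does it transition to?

{s1, s2, s4, s6, s7}

s9 on y → {s7}.
No y-transition from s0, s1, s2, s4, s6, s7, s8.
Union after reading y: {s7}.
Now take the ϵ-closure:
From s7 via ϵ: add s4.
From s4 via ϵ: add s2.
From s2 via ϵ: add s6.
From s6 via ϵ: add s1.
No new states can be added; the closed set is {s1, s2, s4, s6, s7}.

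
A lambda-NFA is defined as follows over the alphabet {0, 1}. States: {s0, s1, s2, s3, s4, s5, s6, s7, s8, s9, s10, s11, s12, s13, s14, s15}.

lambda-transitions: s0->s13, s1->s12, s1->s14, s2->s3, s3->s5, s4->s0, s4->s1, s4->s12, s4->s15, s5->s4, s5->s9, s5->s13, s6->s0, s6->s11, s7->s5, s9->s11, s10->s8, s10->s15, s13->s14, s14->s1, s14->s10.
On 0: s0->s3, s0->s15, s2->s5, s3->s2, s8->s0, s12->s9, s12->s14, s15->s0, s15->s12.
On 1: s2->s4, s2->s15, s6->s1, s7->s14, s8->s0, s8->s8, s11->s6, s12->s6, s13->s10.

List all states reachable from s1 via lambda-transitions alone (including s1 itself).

{s1, s8, s10, s12, s14, s15}

Start with {s1}.
From s1 via lambda: add s12, s14.
From s14 via lambda: add s10.
From s10 via lambda: add s8, s15.
No new states can be added; the closed set is {s1, s8, s10, s12, s14, s15}.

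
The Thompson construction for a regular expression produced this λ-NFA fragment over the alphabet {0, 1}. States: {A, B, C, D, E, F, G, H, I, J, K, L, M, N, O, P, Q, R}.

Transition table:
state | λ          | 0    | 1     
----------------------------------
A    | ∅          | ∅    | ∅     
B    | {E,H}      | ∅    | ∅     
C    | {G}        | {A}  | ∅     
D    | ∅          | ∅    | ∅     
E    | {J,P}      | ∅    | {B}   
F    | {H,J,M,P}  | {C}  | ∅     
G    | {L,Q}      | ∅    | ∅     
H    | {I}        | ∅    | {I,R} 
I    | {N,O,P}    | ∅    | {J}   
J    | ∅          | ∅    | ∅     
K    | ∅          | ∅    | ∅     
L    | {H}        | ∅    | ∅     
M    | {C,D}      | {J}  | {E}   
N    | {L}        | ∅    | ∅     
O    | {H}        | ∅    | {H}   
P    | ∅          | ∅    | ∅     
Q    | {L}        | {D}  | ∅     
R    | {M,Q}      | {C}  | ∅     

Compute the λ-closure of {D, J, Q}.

Start with {D, J, Q}.
From Q via λ: add L.
From L via λ: add H.
From H via λ: add I.
From I via λ: add N, O, P.
No new states can be added; the closed set is {D, H, I, J, L, N, O, P, Q}.

{D, H, I, J, L, N, O, P, Q}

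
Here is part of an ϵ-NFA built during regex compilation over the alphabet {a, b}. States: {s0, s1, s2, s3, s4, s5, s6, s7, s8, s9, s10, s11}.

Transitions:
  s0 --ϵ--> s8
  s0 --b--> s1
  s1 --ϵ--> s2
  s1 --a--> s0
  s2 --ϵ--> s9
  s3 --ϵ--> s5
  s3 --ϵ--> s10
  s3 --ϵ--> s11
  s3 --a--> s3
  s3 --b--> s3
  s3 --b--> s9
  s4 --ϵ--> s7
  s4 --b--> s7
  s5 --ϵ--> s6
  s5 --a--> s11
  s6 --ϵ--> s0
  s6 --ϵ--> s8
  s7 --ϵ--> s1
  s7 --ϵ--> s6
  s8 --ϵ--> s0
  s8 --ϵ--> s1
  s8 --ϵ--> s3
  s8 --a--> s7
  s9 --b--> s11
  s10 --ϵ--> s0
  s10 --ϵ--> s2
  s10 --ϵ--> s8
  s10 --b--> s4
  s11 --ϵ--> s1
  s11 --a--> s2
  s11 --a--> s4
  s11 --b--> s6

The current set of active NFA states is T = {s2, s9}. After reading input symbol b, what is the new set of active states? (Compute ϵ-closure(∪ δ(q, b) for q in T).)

{s1, s2, s9, s11}

s9 on b → {s11}.
No b-transition from s2.
Union after reading b: {s11}.
Now take the ϵ-closure:
From s11 via ϵ: add s1.
From s1 via ϵ: add s2.
From s2 via ϵ: add s9.
No new states can be added; the closed set is {s1, s2, s9, s11}.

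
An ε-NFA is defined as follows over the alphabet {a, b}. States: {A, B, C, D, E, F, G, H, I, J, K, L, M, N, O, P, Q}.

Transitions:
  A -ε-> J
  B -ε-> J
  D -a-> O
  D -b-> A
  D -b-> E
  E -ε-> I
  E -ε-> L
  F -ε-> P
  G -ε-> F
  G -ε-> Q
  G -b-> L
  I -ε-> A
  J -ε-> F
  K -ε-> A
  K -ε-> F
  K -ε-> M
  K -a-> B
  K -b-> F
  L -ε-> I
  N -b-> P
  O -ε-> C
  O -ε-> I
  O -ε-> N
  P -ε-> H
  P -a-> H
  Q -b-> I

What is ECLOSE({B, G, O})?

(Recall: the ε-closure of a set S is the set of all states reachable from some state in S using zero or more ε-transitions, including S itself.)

{A, B, C, F, G, H, I, J, N, O, P, Q}

Start with {B, G, O}.
From B via ε: add J.
From G via ε: add F, Q.
From O via ε: add C, I, N.
From F via ε: add P.
From I via ε: add A.
From P via ε: add H.
No new states can be added; the closed set is {A, B, C, F, G, H, I, J, N, O, P, Q}.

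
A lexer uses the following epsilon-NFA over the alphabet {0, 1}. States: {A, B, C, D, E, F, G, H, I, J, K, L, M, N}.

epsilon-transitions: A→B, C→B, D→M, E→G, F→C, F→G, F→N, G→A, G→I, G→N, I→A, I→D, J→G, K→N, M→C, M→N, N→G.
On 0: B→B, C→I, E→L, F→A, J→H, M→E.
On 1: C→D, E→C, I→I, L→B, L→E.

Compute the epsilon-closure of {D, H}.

{A, B, C, D, G, H, I, M, N}

Start with {D, H}.
From D via epsilon: add M.
From M via epsilon: add C, N.
From C via epsilon: add B.
From N via epsilon: add G.
From G via epsilon: add A, I.
No new states can be added; the closed set is {A, B, C, D, G, H, I, M, N}.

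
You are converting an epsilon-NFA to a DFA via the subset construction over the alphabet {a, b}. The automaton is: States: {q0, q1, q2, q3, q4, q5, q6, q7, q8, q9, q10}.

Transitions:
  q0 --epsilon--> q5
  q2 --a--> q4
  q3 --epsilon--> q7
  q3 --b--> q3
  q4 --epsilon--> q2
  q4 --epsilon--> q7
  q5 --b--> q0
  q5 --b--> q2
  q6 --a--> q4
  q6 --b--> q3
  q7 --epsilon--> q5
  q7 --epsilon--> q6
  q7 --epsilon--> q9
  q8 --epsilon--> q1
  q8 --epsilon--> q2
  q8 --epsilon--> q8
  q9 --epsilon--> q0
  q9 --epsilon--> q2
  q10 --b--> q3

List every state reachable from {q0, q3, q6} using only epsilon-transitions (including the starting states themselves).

Start with {q0, q3, q6}.
From q0 via epsilon: add q5.
From q3 via epsilon: add q7.
From q7 via epsilon: add q9.
From q9 via epsilon: add q2.
No new states can be added; the closed set is {q0, q2, q3, q5, q6, q7, q9}.

{q0, q2, q3, q5, q6, q7, q9}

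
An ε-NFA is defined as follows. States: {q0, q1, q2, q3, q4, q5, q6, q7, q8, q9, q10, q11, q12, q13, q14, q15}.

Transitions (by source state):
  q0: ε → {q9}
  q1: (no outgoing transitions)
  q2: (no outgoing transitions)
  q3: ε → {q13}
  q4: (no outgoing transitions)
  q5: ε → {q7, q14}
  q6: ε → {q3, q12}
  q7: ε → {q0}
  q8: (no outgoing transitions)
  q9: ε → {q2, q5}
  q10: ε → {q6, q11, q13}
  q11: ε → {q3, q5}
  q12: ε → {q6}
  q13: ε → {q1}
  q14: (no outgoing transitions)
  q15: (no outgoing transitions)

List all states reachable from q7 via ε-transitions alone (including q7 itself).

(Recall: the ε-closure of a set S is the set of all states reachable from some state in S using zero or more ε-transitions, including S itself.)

{q0, q2, q5, q7, q9, q14}

Start with {q7}.
From q7 via ε: add q0.
From q0 via ε: add q9.
From q9 via ε: add q2, q5.
From q5 via ε: add q14.
No new states can be added; the closed set is {q0, q2, q5, q7, q9, q14}.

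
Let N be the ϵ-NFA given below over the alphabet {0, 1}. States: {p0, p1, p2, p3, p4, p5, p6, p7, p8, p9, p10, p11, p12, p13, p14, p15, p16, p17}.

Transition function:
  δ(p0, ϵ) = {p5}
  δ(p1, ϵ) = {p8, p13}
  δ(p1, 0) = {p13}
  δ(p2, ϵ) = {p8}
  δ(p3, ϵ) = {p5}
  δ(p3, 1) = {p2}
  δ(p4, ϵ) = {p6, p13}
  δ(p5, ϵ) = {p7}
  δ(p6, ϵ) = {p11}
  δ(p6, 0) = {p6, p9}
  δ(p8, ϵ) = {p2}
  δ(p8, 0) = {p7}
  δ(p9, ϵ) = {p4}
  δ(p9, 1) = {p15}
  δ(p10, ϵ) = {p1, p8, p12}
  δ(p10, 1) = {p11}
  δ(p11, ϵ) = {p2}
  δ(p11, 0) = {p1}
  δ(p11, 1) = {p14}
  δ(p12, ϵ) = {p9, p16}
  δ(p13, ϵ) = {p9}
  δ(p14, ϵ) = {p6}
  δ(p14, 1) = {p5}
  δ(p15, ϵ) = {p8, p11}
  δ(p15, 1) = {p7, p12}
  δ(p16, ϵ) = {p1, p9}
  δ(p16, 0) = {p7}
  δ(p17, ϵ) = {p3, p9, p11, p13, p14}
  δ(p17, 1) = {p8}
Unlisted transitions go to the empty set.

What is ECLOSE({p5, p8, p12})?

{p1, p2, p4, p5, p6, p7, p8, p9, p11, p12, p13, p16}

Start with {p5, p8, p12}.
From p5 via ϵ: add p7.
From p8 via ϵ: add p2.
From p12 via ϵ: add p9, p16.
From p9 via ϵ: add p4.
From p16 via ϵ: add p1.
From p1 via ϵ: add p13.
From p4 via ϵ: add p6.
From p6 via ϵ: add p11.
No new states can be added; the closed set is {p1, p2, p4, p5, p6, p7, p8, p9, p11, p12, p13, p16}.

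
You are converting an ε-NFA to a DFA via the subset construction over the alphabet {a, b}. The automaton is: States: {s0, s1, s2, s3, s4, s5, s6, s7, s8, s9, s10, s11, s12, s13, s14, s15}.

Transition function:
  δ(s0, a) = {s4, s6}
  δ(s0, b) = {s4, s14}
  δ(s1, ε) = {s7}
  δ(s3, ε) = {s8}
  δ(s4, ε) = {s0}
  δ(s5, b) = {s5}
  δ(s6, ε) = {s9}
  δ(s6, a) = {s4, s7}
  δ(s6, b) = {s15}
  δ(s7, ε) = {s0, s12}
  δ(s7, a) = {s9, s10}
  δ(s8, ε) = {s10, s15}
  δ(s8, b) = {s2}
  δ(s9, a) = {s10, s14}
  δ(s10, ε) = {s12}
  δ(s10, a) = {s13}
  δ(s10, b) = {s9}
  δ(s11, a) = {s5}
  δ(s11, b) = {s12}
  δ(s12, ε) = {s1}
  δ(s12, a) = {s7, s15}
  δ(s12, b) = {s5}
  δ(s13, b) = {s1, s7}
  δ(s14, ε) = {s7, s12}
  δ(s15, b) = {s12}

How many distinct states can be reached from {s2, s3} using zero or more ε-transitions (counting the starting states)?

Start with {s2, s3}.
From s3 via ε: add s8.
From s8 via ε: add s10, s15.
From s10 via ε: add s12.
From s12 via ε: add s1.
From s1 via ε: add s7.
From s7 via ε: add s0.
ε-closure = {s0, s1, s2, s3, s7, s8, s10, s12, s15}, which has 9 states.

9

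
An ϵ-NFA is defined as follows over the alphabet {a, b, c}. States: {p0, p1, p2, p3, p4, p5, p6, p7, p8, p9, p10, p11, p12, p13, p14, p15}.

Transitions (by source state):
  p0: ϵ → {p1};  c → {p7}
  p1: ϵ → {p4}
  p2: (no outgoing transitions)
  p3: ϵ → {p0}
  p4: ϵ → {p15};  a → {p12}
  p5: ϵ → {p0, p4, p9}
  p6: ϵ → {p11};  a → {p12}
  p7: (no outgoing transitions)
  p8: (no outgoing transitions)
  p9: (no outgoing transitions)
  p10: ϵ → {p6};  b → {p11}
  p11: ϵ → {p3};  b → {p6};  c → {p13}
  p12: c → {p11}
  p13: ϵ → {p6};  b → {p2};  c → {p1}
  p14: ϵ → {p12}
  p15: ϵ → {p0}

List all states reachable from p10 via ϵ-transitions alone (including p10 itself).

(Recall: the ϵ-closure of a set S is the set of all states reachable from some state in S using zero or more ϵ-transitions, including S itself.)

{p0, p1, p3, p4, p6, p10, p11, p15}

Start with {p10}.
From p10 via ϵ: add p6.
From p6 via ϵ: add p11.
From p11 via ϵ: add p3.
From p3 via ϵ: add p0.
From p0 via ϵ: add p1.
From p1 via ϵ: add p4.
From p4 via ϵ: add p15.
No new states can be added; the closed set is {p0, p1, p3, p4, p6, p10, p11, p15}.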